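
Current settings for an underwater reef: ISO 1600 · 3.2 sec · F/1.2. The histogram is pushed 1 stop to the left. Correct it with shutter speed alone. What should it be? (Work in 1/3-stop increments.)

Underexposed by 1 stop → need 1 stop brighter.
Shutter speed: 3.2 → 4 → 5 → 6.

6 s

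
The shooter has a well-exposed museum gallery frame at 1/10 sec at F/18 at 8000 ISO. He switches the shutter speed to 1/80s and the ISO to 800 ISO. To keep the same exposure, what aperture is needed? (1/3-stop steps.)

f/2

Shutter speed: 1/10 → 1/13 → 1/15 → 1/20 → 1/25 → 1/30 → 1/40 → 1/50 → 1/60 → 1/80 — 3 stops shorter (darker).
ISO: 8000 → 6400 → 5000 → 4000 → 3200 → 2500 → 2000 → 1600 → 1250 → 1000 → 800 — 3 1/3 stops dropped (darker).
Net change so far: 6 1/3 stops darker. Offset with the aperture: f/18 → f/16 → f/14 → f/13 → f/11 → f/10 → f/9 → f/8 → f/7.1 → f/6.3 → f/5.6 → f/5 → f/4.5 → f/4 → f/3.5 → f/3.2 → f/2.8 → f/2.5 → f/2.2 → f/2.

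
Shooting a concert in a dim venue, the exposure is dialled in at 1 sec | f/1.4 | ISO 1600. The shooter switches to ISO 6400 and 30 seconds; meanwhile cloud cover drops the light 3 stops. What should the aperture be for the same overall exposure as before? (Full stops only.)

f/5.6

Scene light: 3 stops darker.
ISO: 1600 → 3200 → 6400 — 2 stops raised (brighter).
Shutter speed: 1 → 2 → 4 → 8 → 15 → 30 — 5 stops slower (brighter).
Net so far: 4 stops brighter. Aperture: f/1.4 → f/2 → f/2.8 → f/4 → f/5.6.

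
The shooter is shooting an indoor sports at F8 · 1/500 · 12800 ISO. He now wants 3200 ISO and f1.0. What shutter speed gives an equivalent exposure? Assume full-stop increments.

1/8000s

ISO: 12800 → 6400 → 3200 — 2 stops dropped (darker).
Aperture: f/8 → f/5.6 → f/4 → f/2.8 → f/2 → f/1.4 → f/1.0 — 6 stops wider (brighter).
Net change so far: 4 stops brighter. Offset with the shutter speed: 1/500 → 1/1000 → 1/2000 → 1/4000 → 1/8000.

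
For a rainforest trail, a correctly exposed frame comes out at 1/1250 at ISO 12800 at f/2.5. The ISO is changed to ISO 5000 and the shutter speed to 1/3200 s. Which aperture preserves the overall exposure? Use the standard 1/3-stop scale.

ISO: 12800 → 10000 → 8000 → 6400 → 5000 — 1 1/3 stops lower (darker).
Shutter speed: 1/1250 → 1/1600 → 1/2000 → 1/2500 → 1/3200 — 1 1/3 stops faster (darker).
Net change so far: 2 2/3 stops darker. Offset with the aperture: f/2.5 → f/2.2 → f/2 → f/1.8 → f/1.6 → f/1.4 → f/1.2 → f/1.1 → f/1.0.

f/1.0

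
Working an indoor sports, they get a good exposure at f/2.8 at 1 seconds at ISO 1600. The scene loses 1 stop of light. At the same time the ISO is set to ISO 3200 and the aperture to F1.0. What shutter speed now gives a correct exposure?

1/8s

Scene light: 1 stop darker.
ISO: 1600 → 3200 — 1 stop higher (brighter).
Aperture: f/2.8 → f/2 → f/1.4 → f/1.0 — 3 stops opened up (brighter).
Net so far: 3 stops brighter. Shutter speed: 1 → 1/2 → 1/4 → 1/8.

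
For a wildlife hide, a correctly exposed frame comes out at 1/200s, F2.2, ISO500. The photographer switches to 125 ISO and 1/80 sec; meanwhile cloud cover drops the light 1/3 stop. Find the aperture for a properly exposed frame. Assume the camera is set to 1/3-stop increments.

f/1.6

Scene light: 1/3 stop darker.
ISO: 500 → 400 → 320 → 250 → 200 → 160 → 125 — 2 stops dropped (darker).
Shutter speed: 1/200 → 1/160 → 1/125 → 1/100 → 1/80 — 1 1/3 stops longer (brighter).
Net so far: 1 stop darker. Aperture: f/2.2 → f/2 → f/1.8 → f/1.6.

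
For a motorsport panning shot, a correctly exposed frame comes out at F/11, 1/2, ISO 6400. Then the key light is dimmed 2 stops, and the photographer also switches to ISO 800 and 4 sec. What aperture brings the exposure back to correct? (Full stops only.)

f/5.6

Scene light: 2 stops darker.
ISO: 6400 → 3200 → 1600 → 800 — 3 stops dropped (darker).
Shutter speed: 1/2 → 1 → 2 → 4 — 3 stops longer (brighter).
Net so far: 2 stops darker. Aperture: f/11 → f/8 → f/5.6.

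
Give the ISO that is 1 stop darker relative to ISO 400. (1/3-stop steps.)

ISO 200

ISO: 400 → 320 → 250 → 200 — 1 stop dropped (darker).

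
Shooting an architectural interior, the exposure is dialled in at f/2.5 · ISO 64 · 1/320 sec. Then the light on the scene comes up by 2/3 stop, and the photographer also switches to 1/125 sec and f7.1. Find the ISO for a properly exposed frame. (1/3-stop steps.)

Scene light: 2/3 stop brighter.
Shutter speed: 1/320 → 1/250 → 1/200 → 1/160 → 1/125 — 1 1/3 stops slower (brighter).
Aperture: f/2.5 → f/2.8 → f/3.2 → f/3.5 → f/4 → f/4.5 → f/5 → f/5.6 → f/6.3 → f/7.1 — 3 stops smaller aperture (darker).
Net so far: 1 stop darker. ISO: 64 → 80 → 100 → 125.

ISO 125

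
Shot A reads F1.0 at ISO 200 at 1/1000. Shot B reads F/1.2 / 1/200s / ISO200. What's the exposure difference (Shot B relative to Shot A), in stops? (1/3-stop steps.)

1 2/3 stops brighter

Aperture: f/1.0 → f/1.1 → f/1.2 — 2/3 stop narrower (darker).
Shutter speed: 1/1000 → 1/800 → 1/640 → 1/500 → 1/400 → 1/320 → 1/250 → 1/200 — 2 1/3 stops slower (brighter).
ISO: unchanged.
Net: −2/3 +2 1/3 = +1 2/3 stops.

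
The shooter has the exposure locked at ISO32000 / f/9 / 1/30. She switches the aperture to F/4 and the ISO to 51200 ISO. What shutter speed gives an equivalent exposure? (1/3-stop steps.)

1/250s

Aperture: f/9 → f/8 → f/7.1 → f/6.3 → f/5.6 → f/5 → f/4.5 → f/4 — 2 1/3 stops larger aperture (brighter).
ISO: 32000 → 40000 → 51200 — 2/3 stop raised (brighter).
Net change so far: 3 stops brighter. Offset with the shutter speed: 1/30 → 1/40 → 1/50 → 1/60 → 1/80 → 1/100 → 1/125 → 1/160 → 1/200 → 1/250.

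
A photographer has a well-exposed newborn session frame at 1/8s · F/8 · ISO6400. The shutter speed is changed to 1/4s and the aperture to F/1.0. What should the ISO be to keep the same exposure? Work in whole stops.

Shutter speed: 1/8 → 1/4 — 1 stop longer (brighter).
Aperture: f/8 → f/5.6 → f/4 → f/2.8 → f/2 → f/1.4 → f/1.0 — 6 stops larger aperture (brighter).
Net change so far: 7 stops brighter. Offset with the ISO: 6400 → 3200 → 1600 → 800 → 400 → 200 → 100 → 50.

ISO 50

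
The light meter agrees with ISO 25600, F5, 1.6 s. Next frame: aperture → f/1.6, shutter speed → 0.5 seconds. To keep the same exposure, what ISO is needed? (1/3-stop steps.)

ISO 8000

Aperture: f/5 → f/4.5 → f/4 → f/3.5 → f/3.2 → f/2.8 → f/2.5 → f/2.2 → f/2 → f/1.8 → f/1.6 — 3 1/3 stops larger aperture (brighter).
Shutter speed: 1.6 → 1.3 → 1 → 0.8 → 0.6 → 0.5 — 1 2/3 stops shorter (darker).
Net change so far: 1 2/3 stops brighter. Offset with the ISO: 25600 → 20000 → 16000 → 12800 → 10000 → 8000.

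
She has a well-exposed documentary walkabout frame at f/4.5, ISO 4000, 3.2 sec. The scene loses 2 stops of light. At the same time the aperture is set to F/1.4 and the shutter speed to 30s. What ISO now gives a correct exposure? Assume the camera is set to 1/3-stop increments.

Scene light: 2 stops darker.
Aperture: f/4.5 → f/4 → f/3.5 → f/3.2 → f/2.8 → f/2.5 → f/2.2 → f/2 → f/1.8 → f/1.6 → f/1.4 — 3 1/3 stops opened up (brighter).
Shutter speed: 3.2 → 4 → 5 → 6 → 8 → 10 → 13 → 15 → 20 → 25 → 30 — 3 1/3 stops longer (brighter).
Net so far: 4 2/3 stops brighter. ISO: 4000 → 3200 → 2500 → 2000 → 1600 → 1250 → 1000 → 800 → 640 → 500 → 400 → 320 → 250 → 200 → 160.

ISO 160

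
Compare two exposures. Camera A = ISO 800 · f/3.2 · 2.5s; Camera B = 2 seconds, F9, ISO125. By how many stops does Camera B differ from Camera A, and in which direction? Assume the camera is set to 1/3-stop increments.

6 stops darker

Aperture: f/3.2 → f/3.5 → f/4 → f/4.5 → f/5 → f/5.6 → f/6.3 → f/7.1 → f/8 → f/9 — 3 stops stopped down (darker).
Shutter speed: 2.5 → 2 — 1/3 stop shorter (darker).
ISO: 800 → 640 → 500 → 400 → 320 → 250 → 200 → 160 → 125 — 2 2/3 stops lower (darker).
Net: −3 −1/3 −2 2/3 = −6 stops.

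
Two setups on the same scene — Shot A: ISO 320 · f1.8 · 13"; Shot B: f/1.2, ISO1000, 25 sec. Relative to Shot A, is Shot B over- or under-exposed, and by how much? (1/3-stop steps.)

Aperture: f/1.8 → f/1.6 → f/1.4 → f/1.2 — 1 stop wider (brighter).
Shutter speed: 13 → 15 → 20 → 25 — 1 stop slower (brighter).
ISO: 320 → 400 → 500 → 640 → 800 → 1000 — 1 2/3 stops raised (brighter).
Net: +1 +1 +1 2/3 = +3 2/3 stops.

3 2/3 stops brighter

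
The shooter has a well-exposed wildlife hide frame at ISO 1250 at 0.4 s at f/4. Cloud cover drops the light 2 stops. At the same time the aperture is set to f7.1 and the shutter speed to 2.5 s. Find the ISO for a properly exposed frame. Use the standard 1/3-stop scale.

Scene light: 2 stops darker.
Aperture: f/4 → f/4.5 → f/5 → f/5.6 → f/6.3 → f/7.1 — 1 2/3 stops stopped down (darker).
Shutter speed: 0.4 → 0.5 → 0.6 → 0.8 → 1 → 1.3 → 1.6 → 2 → 2.5 — 2 2/3 stops slower (brighter).
Net so far: 1 stop darker. ISO: 1250 → 1600 → 2000 → 2500.

ISO 2500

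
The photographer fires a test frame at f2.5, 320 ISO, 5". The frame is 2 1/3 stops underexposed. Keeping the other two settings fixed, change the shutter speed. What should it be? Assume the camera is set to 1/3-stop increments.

Underexposed by 2 1/3 stops → need 2 1/3 stops brighter.
Shutter speed: 5 → 6 → 8 → 10 → 13 → 15 → 20 → 25.

25 s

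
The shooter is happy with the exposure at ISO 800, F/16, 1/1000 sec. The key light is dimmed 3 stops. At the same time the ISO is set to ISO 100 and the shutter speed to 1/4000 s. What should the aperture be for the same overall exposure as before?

f/1.0

Scene light: 3 stops darker.
ISO: 800 → 400 → 200 → 100 — 3 stops dropped (darker).
Shutter speed: 1/1000 → 1/2000 → 1/4000 — 2 stops faster (darker).
Net so far: 8 stops darker. Aperture: f/16 → f/11 → f/8 → f/5.6 → f/4 → f/2.8 → f/2 → f/1.4 → f/1.0.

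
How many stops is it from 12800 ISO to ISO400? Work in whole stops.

12800 → 6400 → 3200 → 1600 → 800 → 400 — count the steps: 5 stops.

5 stops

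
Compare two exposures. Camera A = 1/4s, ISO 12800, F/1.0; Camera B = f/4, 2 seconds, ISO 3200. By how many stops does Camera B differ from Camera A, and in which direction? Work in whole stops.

Aperture: f/1.0 → f/1.4 → f/2 → f/2.8 → f/4 — 4 stops narrower (darker).
Shutter speed: 1/4 → 1/2 → 1 → 2 — 3 stops slower (brighter).
ISO: 12800 → 6400 → 3200 — 2 stops dropped (darker).
Net: −4 +3 −2 = −3 stops.

3 stops darker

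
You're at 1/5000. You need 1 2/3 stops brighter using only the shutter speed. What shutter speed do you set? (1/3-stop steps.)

1/1600s

Shutter speed: 1/5000 → 1/4000 → 1/3200 → 1/2500 → 1/2000 → 1/1600 — 1 2/3 stops longer (brighter).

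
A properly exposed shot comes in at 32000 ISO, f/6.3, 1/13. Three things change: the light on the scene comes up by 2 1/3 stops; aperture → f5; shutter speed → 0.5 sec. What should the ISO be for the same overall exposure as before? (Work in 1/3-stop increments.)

Scene light: 2 1/3 stops brighter.
Aperture: f/6.3 → f/5.6 → f/5 — 2/3 stop larger aperture (brighter).
Shutter speed: 1/13 → 1/10 → 1/8 → 1/6 → 1/5 → 1/4 → 0.3 → 0.4 → 0.5 — 2 2/3 stops longer (brighter).
Net so far: 5 2/3 stops brighter. ISO: 32000 → 25600 → 20000 → 16000 → 12800 → 10000 → 8000 → 6400 → 5000 → 4000 → 3200 → 2500 → 2000 → 1600 → 1250 → 1000 → 800 → 640.

ISO 640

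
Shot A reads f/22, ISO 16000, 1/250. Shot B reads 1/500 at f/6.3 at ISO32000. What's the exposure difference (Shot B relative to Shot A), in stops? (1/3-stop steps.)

Aperture: f/22 → f/20 → f/18 → f/16 → f/14 → f/13 → f/11 → f/10 → f/9 → f/8 → f/7.1 → f/6.3 — 3 2/3 stops opened up (brighter).
Shutter speed: 1/250 → 1/320 → 1/400 → 1/500 — 1 stop shorter (darker).
ISO: 16000 → 20000 → 25600 → 32000 — 1 stop raised (brighter).
Net: +3 2/3 −1 +1 = +3 2/3 stops.

3 2/3 stops brighter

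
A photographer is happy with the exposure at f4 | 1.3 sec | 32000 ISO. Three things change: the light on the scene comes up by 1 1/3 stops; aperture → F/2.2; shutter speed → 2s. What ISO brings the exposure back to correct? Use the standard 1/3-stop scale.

Scene light: 1 1/3 stops brighter.
Aperture: f/4 → f/3.5 → f/3.2 → f/2.8 → f/2.5 → f/2.2 — 1 2/3 stops wider (brighter).
Shutter speed: 1.3 → 1.6 → 2 — 2/3 stop slower (brighter).
Net so far: 3 2/3 stops brighter. ISO: 32000 → 25600 → 20000 → 16000 → 12800 → 10000 → 8000 → 6400 → 5000 → 4000 → 3200 → 2500.

ISO 2500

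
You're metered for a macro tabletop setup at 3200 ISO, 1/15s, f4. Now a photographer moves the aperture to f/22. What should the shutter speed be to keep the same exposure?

2 s

Aperture: f/4 → f/5.6 → f/8 → f/11 → f/16 → f/22 — 5 stops stopped down (darker).
Need 5 stops brighter from the shutter speed: 1/15 → 1/8 → 1/4 → 1/2 → 1 → 2.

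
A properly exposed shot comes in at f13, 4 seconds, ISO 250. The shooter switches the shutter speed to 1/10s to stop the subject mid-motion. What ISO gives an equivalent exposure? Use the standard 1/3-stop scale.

Shutter speed: 4 → 3.2 → 2.5 → 2 → 1.6 → 1.3 → 1 → 0.8 → 0.6 → 0.5 → 0.4 → 0.3 → 1/4 → 1/5 → 1/6 → 1/8 → 1/10 — 5 1/3 stops faster (darker).
Need 5 1/3 stops brighter from the ISO: 250 → 320 → 400 → 500 → 640 → 800 → 1000 → 1250 → 1600 → 2000 → 2500 → 3200 → 4000 → 5000 → 6400 → 8000 → 10000.

ISO 10000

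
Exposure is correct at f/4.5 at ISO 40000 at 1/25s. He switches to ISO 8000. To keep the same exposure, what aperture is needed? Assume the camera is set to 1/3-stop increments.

ISO: 40000 → 32000 → 25600 → 20000 → 16000 → 12800 → 10000 → 8000 — 2 1/3 stops lower (darker).
Need 2 1/3 stops brighter from the aperture: f/4.5 → f/4 → f/3.5 → f/3.2 → f/2.8 → f/2.5 → f/2.2 → f/2.

f/2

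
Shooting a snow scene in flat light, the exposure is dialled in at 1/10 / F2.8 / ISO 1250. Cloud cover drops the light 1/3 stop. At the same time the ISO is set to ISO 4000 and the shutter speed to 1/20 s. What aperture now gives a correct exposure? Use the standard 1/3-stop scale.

Scene light: 1/3 stop darker.
ISO: 1250 → 1600 → 2000 → 2500 → 3200 → 4000 — 1 2/3 stops raised (brighter).
Shutter speed: 1/10 → 1/13 → 1/15 → 1/20 — 1 stop shorter (darker).
Net so far: 1/3 stop brighter. Aperture: f/2.8 → f/3.2.

f/3.2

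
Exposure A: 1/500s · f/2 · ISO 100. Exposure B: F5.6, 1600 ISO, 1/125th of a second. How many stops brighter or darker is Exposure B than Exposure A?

Aperture: f/2 → f/2.8 → f/4 → f/5.6 — 3 stops narrower (darker).
Shutter speed: 1/500 → 1/250 → 1/125 — 2 stops longer (brighter).
ISO: 100 → 200 → 400 → 800 → 1600 — 4 stops raised (brighter).
Net: −3 +2 +4 = +3 stops.

3 stops brighter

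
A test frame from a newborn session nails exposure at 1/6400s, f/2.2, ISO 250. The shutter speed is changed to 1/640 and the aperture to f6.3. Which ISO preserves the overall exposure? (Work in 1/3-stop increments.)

Shutter speed: 1/6400 → 1/5000 → 1/4000 → 1/3200 → 1/2500 → 1/2000 → 1/1600 → 1/1250 → 1/1000 → 1/800 → 1/640 — 3 1/3 stops slower (brighter).
Aperture: f/2.2 → f/2.5 → f/2.8 → f/3.2 → f/3.5 → f/4 → f/4.5 → f/5 → f/5.6 → f/6.3 — 3 stops stopped down (darker).
Net change so far: 1/3 stop brighter. Offset with the ISO: 250 → 200.

ISO 200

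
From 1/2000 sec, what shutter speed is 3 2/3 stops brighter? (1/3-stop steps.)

1/160s

Shutter speed: 1/2000 → 1/1600 → 1/1250 → 1/1000 → 1/800 → 1/640 → 1/500 → 1/400 → 1/320 → 1/250 → 1/200 → 1/160 — 3 2/3 stops slower (brighter).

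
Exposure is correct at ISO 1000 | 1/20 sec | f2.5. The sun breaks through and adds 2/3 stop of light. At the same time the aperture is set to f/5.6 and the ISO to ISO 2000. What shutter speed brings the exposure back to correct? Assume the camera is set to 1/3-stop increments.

Scene light: 2/3 stop brighter.
Aperture: f/2.5 → f/2.8 → f/3.2 → f/3.5 → f/4 → f/4.5 → f/5 → f/5.6 — 2 1/3 stops narrower (darker).
ISO: 1000 → 1250 → 1600 → 2000 — 1 stop raised (brighter).
Net so far: 2/3 stop darker. Shutter speed: 1/20 → 1/15 → 1/13.

1/13s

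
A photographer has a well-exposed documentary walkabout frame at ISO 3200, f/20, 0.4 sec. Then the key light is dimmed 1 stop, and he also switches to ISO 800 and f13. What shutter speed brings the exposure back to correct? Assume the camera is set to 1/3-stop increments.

Scene light: 1 stop darker.
ISO: 3200 → 2500 → 2000 → 1600 → 1250 → 1000 → 800 — 2 stops lower (darker).
Aperture: f/20 → f/18 → f/16 → f/14 → f/13 — 1 1/3 stops larger aperture (brighter).
Net so far: 1 2/3 stops darker. Shutter speed: 0.4 → 0.5 → 0.6 → 0.8 → 1 → 1.3.

1.3 s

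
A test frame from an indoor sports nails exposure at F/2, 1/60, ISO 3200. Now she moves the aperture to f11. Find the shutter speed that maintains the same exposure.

Aperture: f/2 → f/2.8 → f/4 → f/5.6 → f/8 → f/11 — 5 stops stopped down (darker).
Need 5 stops brighter from the shutter speed: 1/60 → 1/30 → 1/15 → 1/8 → 1/4 → 1/2.

1/2s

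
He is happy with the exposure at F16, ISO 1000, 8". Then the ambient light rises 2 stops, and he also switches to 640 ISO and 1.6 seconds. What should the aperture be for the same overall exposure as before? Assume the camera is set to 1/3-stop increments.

f/11

Scene light: 2 stops brighter.
ISO: 1000 → 800 → 640 — 2/3 stop dropped (darker).
Shutter speed: 8 → 6 → 5 → 4 → 3.2 → 2.5 → 2 → 1.6 — 2 1/3 stops faster (darker).
Net so far: 1 stop darker. Aperture: f/16 → f/14 → f/13 → f/11.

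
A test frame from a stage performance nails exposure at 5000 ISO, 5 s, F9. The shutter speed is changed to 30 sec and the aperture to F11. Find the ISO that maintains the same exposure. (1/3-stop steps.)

ISO 1250

Shutter speed: 5 → 6 → 8 → 10 → 13 → 15 → 20 → 25 → 30 — 2 2/3 stops longer (brighter).
Aperture: f/9 → f/10 → f/11 — 2/3 stop smaller aperture (darker).
Net change so far: 2 stops brighter. Offset with the ISO: 5000 → 4000 → 3200 → 2500 → 2000 → 1600 → 1250.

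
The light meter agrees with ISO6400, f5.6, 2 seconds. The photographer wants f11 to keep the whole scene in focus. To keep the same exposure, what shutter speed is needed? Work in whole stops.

8 s

Aperture: f/5.6 → f/8 → f/11 — 2 stops smaller aperture (darker).
Need 2 stops brighter from the shutter speed: 2 → 4 → 8.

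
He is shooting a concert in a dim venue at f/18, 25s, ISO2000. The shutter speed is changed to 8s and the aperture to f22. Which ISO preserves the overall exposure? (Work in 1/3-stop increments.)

Shutter speed: 25 → 20 → 15 → 13 → 10 → 8 — 1 2/3 stops shorter (darker).
Aperture: f/18 → f/20 → f/22 — 2/3 stop stopped down (darker).
Net change so far: 2 1/3 stops darker. Offset with the ISO: 2000 → 2500 → 3200 → 4000 → 5000 → 6400 → 8000 → 10000.

ISO 10000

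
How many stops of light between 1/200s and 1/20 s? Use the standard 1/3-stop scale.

1/200 → 1/160 → 1/125 → 1/100 → 1/80 → 1/60 → 1/50 → 1/40 → 1/30 → 1/25 → 1/20 — count the steps: 10 third-stops = 3 1/3 stops.

3 1/3 stops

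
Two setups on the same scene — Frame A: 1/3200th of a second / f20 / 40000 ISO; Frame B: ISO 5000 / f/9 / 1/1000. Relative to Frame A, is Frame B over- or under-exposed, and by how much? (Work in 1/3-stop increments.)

1 stop brighter

Aperture: f/20 → f/18 → f/16 → f/14 → f/13 → f/11 → f/10 → f/9 — 2 1/3 stops wider (brighter).
Shutter speed: 1/3200 → 1/2500 → 1/2000 → 1/1600 → 1/1250 → 1/1000 — 1 2/3 stops slower (brighter).
ISO: 40000 → 32000 → 25600 → 20000 → 16000 → 12800 → 10000 → 8000 → 6400 → 5000 — 3 stops dropped (darker).
Net: +2 1/3 +1 2/3 −3 = +1 stop.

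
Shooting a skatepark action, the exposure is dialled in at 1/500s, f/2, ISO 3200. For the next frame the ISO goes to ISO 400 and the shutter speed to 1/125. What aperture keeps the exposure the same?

f/1.4

ISO: 3200 → 1600 → 800 → 400 — 3 stops lower (darker).
Shutter speed: 1/500 → 1/250 → 1/125 — 2 stops slower (brighter).
Net change so far: 1 stop darker. Offset with the aperture: f/2 → f/1.4.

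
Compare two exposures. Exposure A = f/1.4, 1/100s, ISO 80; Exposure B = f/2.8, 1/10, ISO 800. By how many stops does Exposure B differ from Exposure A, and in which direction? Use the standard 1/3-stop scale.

Aperture: f/1.4 → f/1.6 → f/1.8 → f/2 → f/2.2 → f/2.5 → f/2.8 — 2 stops stopped down (darker).
Shutter speed: 1/100 → 1/80 → 1/60 → 1/50 → 1/40 → 1/30 → 1/25 → 1/20 → 1/15 → 1/13 → 1/10 — 3 1/3 stops longer (brighter).
ISO: 80 → 100 → 125 → 160 → 200 → 250 → 320 → 400 → 500 → 640 → 800 — 3 1/3 stops raised (brighter).
Net: −2 +3 1/3 +3 1/3 = +4 2/3 stops.

4 2/3 stops brighter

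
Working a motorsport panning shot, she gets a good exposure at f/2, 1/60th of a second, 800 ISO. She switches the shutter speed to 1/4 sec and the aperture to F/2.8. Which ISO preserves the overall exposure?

ISO 100

Shutter speed: 1/60 → 1/30 → 1/15 → 1/8 → 1/4 — 4 stops longer (brighter).
Aperture: f/2 → f/2.8 — 1 stop smaller aperture (darker).
Net change so far: 3 stops brighter. Offset with the ISO: 800 → 400 → 200 → 100.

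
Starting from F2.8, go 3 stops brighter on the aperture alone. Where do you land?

Aperture: f/2.8 → f/2 → f/1.4 → f/1.0 — 3 stops opened up (brighter).

f/1.0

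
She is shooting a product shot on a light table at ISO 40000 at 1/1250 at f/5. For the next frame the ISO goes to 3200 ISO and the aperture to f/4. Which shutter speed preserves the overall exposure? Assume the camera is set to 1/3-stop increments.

ISO: 40000 → 32000 → 25600 → 20000 → 16000 → 12800 → 10000 → 8000 → 6400 → 5000 → 4000 → 3200 — 3 2/3 stops dropped (darker).
Aperture: f/5 → f/4.5 → f/4 — 2/3 stop wider (brighter).
Net change so far: 3 stops darker. Offset with the shutter speed: 1/1250 → 1/1000 → 1/800 → 1/640 → 1/500 → 1/400 → 1/320 → 1/250 → 1/200 → 1/160.

1/160s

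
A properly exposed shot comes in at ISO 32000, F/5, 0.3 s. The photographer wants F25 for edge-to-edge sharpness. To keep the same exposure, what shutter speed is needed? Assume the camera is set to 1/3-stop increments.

Aperture: f/5 → f/5.6 → f/6.3 → f/7.1 → f/8 → f/9 → f/10 → f/11 → f/13 → f/14 → f/16 → f/18 → f/20 → f/22 → f/25 — 4 2/3 stops smaller aperture (darker).
Need 4 2/3 stops brighter from the shutter speed: 0.3 → 0.4 → 0.5 → 0.6 → 0.8 → 1 → 1.3 → 1.6 → 2 → 2.5 → 3.2 → 4 → 5 → 6 → 8.

8 s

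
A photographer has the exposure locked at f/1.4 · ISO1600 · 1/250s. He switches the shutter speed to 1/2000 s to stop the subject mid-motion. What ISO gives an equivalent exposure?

ISO 12800

Shutter speed: 1/250 → 1/500 → 1/1000 → 1/2000 — 3 stops faster (darker).
Need 3 stops brighter from the ISO: 1600 → 3200 → 6400 → 12800.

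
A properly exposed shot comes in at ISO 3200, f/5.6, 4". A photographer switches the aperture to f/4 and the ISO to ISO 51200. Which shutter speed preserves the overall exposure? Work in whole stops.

Aperture: f/5.6 → f/4 — 1 stop opened up (brighter).
ISO: 3200 → 6400 → 12800 → 25600 → 51200 — 4 stops higher (brighter).
Net change so far: 5 stops brighter. Offset with the shutter speed: 4 → 2 → 1 → 1/2 → 1/4 → 1/8.

1/8s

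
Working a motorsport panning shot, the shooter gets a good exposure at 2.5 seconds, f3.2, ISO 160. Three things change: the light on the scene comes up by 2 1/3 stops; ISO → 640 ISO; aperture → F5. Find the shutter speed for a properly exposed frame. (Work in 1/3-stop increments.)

Scene light: 2 1/3 stops brighter.
ISO: 160 → 200 → 250 → 320 → 400 → 500 → 640 — 2 stops raised (brighter).
Aperture: f/3.2 → f/3.5 → f/4 → f/4.5 → f/5 — 1 1/3 stops smaller aperture (darker).
Net so far: 3 stops brighter. Shutter speed: 2.5 → 2 → 1.6 → 1.3 → 1 → 0.8 → 0.6 → 0.5 → 0.4 → 0.3.

0.3 s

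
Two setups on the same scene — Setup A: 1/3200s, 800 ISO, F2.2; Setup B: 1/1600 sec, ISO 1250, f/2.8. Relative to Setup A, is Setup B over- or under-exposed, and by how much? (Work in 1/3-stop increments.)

Aperture: f/2.2 → f/2.5 → f/2.8 — 2/3 stop smaller aperture (darker).
Shutter speed: 1/3200 → 1/2500 → 1/2000 → 1/1600 — 1 stop longer (brighter).
ISO: 800 → 1000 → 1250 — 2/3 stop raised (brighter).
Net: −2/3 +1 +2/3 = +1 stop.

1 stop brighter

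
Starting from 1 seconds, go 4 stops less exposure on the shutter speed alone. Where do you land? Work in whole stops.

Shutter speed: 1 → 1/2 → 1/4 → 1/8 → 1/15 — 4 stops faster (darker).

1/15s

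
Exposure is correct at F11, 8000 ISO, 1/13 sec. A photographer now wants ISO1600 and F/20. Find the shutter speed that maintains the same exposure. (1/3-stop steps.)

1.3 s

ISO: 8000 → 6400 → 5000 → 4000 → 3200 → 2500 → 2000 → 1600 — 2 1/3 stops dropped (darker).
Aperture: f/11 → f/13 → f/14 → f/16 → f/18 → f/20 — 1 2/3 stops smaller aperture (darker).
Net change so far: 4 stops darker. Offset with the shutter speed: 1/13 → 1/10 → 1/8 → 1/6 → 1/5 → 1/4 → 0.3 → 0.4 → 0.5 → 0.6 → 0.8 → 1 → 1.3.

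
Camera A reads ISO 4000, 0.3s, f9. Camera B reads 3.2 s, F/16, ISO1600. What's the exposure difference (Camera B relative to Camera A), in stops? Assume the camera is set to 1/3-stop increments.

Aperture: f/9 → f/10 → f/11 → f/13 → f/14 → f/16 — 1 2/3 stops smaller aperture (darker).
Shutter speed: 0.3 → 0.4 → 0.5 → 0.6 → 0.8 → 1 → 1.3 → 1.6 → 2 → 2.5 → 3.2 — 3 1/3 stops longer (brighter).
ISO: 4000 → 3200 → 2500 → 2000 → 1600 — 1 1/3 stops dropped (darker).
Net: −1 2/3 +3 1/3 −1 1/3 = +1/3 stops.

1/3 stop brighter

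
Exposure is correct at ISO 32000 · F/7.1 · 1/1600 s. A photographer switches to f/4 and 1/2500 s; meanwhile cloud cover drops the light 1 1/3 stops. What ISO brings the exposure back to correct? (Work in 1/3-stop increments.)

ISO 40000

Scene light: 1 1/3 stops darker.
Aperture: f/7.1 → f/6.3 → f/5.6 → f/5 → f/4.5 → f/4 — 1 2/3 stops opened up (brighter).
Shutter speed: 1/1600 → 1/2000 → 1/2500 — 2/3 stop shorter (darker).
Net so far: 1/3 stop darker. ISO: 32000 → 40000.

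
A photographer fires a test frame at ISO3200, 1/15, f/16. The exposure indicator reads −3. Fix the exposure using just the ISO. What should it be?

Underexposed by 3 stops → need 3 stops brighter.
ISO: 3200 → 6400 → 12800 → 25600.

ISO 25600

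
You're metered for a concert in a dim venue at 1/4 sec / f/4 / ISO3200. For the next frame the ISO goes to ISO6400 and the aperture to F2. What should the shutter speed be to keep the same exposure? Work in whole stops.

1/30s

ISO: 3200 → 6400 — 1 stop higher (brighter).
Aperture: f/4 → f/2.8 → f/2 — 2 stops larger aperture (brighter).
Net change so far: 3 stops brighter. Offset with the shutter speed: 1/4 → 1/8 → 1/15 → 1/30.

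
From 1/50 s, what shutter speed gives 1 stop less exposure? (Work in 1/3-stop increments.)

1/100s

Shutter speed: 1/50 → 1/60 → 1/80 → 1/100 — 1 stop shorter (darker).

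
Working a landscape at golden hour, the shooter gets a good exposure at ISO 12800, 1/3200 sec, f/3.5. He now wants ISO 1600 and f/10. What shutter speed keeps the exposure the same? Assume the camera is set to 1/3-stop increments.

1/50s

ISO: 12800 → 10000 → 8000 → 6400 → 5000 → 4000 → 3200 → 2500 → 2000 → 1600 — 3 stops dropped (darker).
Aperture: f/3.5 → f/4 → f/4.5 → f/5 → f/5.6 → f/6.3 → f/7.1 → f/8 → f/9 → f/10 — 3 stops narrower (darker).
Net change so far: 6 stops darker. Offset with the shutter speed: 1/3200 → 1/2500 → 1/2000 → 1/1600 → 1/1250 → 1/1000 → 1/800 → 1/640 → 1/500 → 1/400 → 1/320 → 1/250 → 1/200 → 1/160 → 1/125 → 1/100 → 1/80 → 1/60 → 1/50.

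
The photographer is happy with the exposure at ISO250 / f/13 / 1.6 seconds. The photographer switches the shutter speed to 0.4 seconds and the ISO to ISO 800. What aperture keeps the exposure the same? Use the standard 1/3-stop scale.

f/11

Shutter speed: 1.6 → 1.3 → 1 → 0.8 → 0.6 → 0.5 → 0.4 — 2 stops shorter (darker).
ISO: 250 → 320 → 400 → 500 → 640 → 800 — 1 2/3 stops higher (brighter).
Net change so far: 1/3 stop darker. Offset with the aperture: f/13 → f/11.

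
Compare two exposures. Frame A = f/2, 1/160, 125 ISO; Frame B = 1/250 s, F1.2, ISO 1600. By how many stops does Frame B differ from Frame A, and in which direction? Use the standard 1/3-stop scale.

Aperture: f/2 → f/1.8 → f/1.6 → f/1.4 → f/1.2 — 1 1/3 stops opened up (brighter).
Shutter speed: 1/160 → 1/200 → 1/250 — 2/3 stop shorter (darker).
ISO: 125 → 160 → 200 → 250 → 320 → 400 → 500 → 640 → 800 → 1000 → 1250 → 1600 — 3 2/3 stops higher (brighter).
Net: +1 1/3 −2/3 +3 2/3 = +4 1/3 stops.

4 1/3 stops brighter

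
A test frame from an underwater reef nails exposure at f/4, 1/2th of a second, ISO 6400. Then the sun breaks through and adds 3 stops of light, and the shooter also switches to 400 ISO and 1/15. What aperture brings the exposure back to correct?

f/1.0

Scene light: 3 stops brighter.
ISO: 6400 → 3200 → 1600 → 800 → 400 — 4 stops lower (darker).
Shutter speed: 1/2 → 1/4 → 1/8 → 1/15 — 3 stops shorter (darker).
Net so far: 4 stops darker. Aperture: f/4 → f/2.8 → f/2 → f/1.4 → f/1.0.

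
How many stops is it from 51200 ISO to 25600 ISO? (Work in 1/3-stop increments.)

51200 → 40000 → 32000 → 25600 — count the steps: 3 third-stops = 1 stop.

1 stop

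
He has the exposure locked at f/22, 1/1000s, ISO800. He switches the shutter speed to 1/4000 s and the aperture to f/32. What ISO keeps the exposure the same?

ISO 6400

Shutter speed: 1/1000 → 1/2000 → 1/4000 — 2 stops shorter (darker).
Aperture: f/22 → f/32 — 1 stop narrower (darker).
Net change so far: 3 stops darker. Offset with the ISO: 800 → 1600 → 3200 → 6400.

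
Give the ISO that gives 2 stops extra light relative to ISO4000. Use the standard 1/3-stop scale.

ISO: 4000 → 5000 → 6400 → 8000 → 10000 → 12800 → 16000 — 2 stops higher (brighter).

ISO 16000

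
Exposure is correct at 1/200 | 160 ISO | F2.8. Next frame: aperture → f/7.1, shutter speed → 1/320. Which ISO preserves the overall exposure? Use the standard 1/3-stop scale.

Aperture: f/2.8 → f/3.2 → f/3.5 → f/4 → f/4.5 → f/5 → f/5.6 → f/6.3 → f/7.1 — 2 2/3 stops stopped down (darker).
Shutter speed: 1/200 → 1/250 → 1/320 — 2/3 stop shorter (darker).
Net change so far: 3 1/3 stops darker. Offset with the ISO: 160 → 200 → 250 → 320 → 400 → 500 → 640 → 800 → 1000 → 1250 → 1600.

ISO 1600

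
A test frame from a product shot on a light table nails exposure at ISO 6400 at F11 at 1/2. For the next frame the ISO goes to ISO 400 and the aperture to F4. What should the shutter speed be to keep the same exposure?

1 s

ISO: 6400 → 3200 → 1600 → 800 → 400 — 4 stops dropped (darker).
Aperture: f/11 → f/8 → f/5.6 → f/4 — 3 stops wider (brighter).
Net change so far: 1 stop darker. Offset with the shutter speed: 1/2 → 1.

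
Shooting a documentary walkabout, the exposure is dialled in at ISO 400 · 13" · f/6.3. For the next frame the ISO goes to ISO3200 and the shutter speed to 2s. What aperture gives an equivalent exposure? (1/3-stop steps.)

f/7.1

ISO: 400 → 500 → 640 → 800 → 1000 → 1250 → 1600 → 2000 → 2500 → 3200 — 3 stops higher (brighter).
Shutter speed: 13 → 10 → 8 → 6 → 5 → 4 → 3.2 → 2.5 → 2 — 2 2/3 stops shorter (darker).
Net change so far: 1/3 stop brighter. Offset with the aperture: f/6.3 → f/7.1.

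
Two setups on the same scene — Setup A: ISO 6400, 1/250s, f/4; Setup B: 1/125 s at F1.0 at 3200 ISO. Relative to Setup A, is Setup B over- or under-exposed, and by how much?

Aperture: f/4 → f/2.8 → f/2 → f/1.4 → f/1.0 — 4 stops opened up (brighter).
Shutter speed: 1/250 → 1/125 — 1 stop longer (brighter).
ISO: 6400 → 3200 — 1 stop dropped (darker).
Net: +4 +1 −1 = +4 stops.

4 stops brighter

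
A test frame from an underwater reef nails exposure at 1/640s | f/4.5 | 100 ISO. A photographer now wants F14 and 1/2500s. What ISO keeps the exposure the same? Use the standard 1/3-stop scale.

ISO 4000

Aperture: f/4.5 → f/5 → f/5.6 → f/6.3 → f/7.1 → f/8 → f/9 → f/10 → f/11 → f/13 → f/14 — 3 1/3 stops smaller aperture (darker).
Shutter speed: 1/640 → 1/800 → 1/1000 → 1/1250 → 1/1600 → 1/2000 → 1/2500 — 2 stops faster (darker).
Net change so far: 5 1/3 stops darker. Offset with the ISO: 100 → 125 → 160 → 200 → 250 → 320 → 400 → 500 → 640 → 800 → 1000 → 1250 → 1600 → 2000 → 2500 → 3200 → 4000.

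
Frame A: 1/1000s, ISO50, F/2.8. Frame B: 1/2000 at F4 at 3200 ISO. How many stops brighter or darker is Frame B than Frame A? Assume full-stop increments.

Aperture: f/2.8 → f/4 — 1 stop stopped down (darker).
Shutter speed: 1/1000 → 1/2000 — 1 stop faster (darker).
ISO: 50 → 100 → 200 → 400 → 800 → 1600 → 3200 — 6 stops higher (brighter).
Net: −1 −1 +6 = +4 stops.

4 stops brighter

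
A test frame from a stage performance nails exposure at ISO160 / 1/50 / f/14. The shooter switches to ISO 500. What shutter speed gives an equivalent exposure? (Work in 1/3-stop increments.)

ISO: 160 → 200 → 250 → 320 → 400 → 500 — 1 2/3 stops raised (brighter).
Need 1 2/3 stops darker from the shutter speed: 1/50 → 1/60 → 1/80 → 1/100 → 1/125 → 1/160.

1/160s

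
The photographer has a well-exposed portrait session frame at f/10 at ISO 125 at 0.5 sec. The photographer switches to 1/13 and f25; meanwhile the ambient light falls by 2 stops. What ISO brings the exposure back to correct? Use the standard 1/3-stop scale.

Scene light: 2 stops darker.
Shutter speed: 0.5 → 0.4 → 0.3 → 1/4 → 1/5 → 1/6 → 1/8 → 1/10 → 1/13 — 2 2/3 stops faster (darker).
Aperture: f/10 → f/11 → f/13 → f/14 → f/16 → f/18 → f/20 → f/22 → f/25 — 2 2/3 stops stopped down (darker).
Net so far: 7 1/3 stops darker. ISO: 125 → 160 → 200 → 250 → 320 → 400 → 500 → 640 → 800 → 1000 → 1250 → 1600 → 2000 → 2500 → 3200 → 4000 → 5000 → 6400 → 8000 → 10000 → 12800 → 16000 → 20000.

ISO 20000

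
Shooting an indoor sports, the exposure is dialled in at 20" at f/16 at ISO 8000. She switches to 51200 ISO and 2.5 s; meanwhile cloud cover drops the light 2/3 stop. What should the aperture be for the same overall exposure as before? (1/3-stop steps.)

Scene light: 2/3 stop darker.
ISO: 8000 → 10000 → 12800 → 16000 → 20000 → 25600 → 32000 → 40000 → 51200 — 2 2/3 stops higher (brighter).
Shutter speed: 20 → 15 → 13 → 10 → 8 → 6 → 5 → 4 → 3.2 → 2.5 — 3 stops faster (darker).
Net so far: 1 stop darker. Aperture: f/16 → f/14 → f/13 → f/11.

f/11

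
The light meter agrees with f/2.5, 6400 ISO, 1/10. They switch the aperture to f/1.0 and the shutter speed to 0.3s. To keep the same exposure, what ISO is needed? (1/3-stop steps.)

ISO 320

Aperture: f/2.5 → f/2.2 → f/2 → f/1.8 → f/1.6 → f/1.4 → f/1.2 → f/1.1 → f/1.0 — 2 2/3 stops wider (brighter).
Shutter speed: 1/10 → 1/8 → 1/6 → 1/5 → 1/4 → 0.3 — 1 2/3 stops slower (brighter).
Net change so far: 4 1/3 stops brighter. Offset with the ISO: 6400 → 5000 → 4000 → 3200 → 2500 → 2000 → 1600 → 1250 → 1000 → 800 → 640 → 500 → 400 → 320.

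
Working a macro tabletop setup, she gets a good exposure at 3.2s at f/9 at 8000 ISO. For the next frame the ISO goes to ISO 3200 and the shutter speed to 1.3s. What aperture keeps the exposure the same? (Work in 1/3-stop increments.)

ISO: 8000 → 6400 → 5000 → 4000 → 3200 — 1 1/3 stops lower (darker).
Shutter speed: 3.2 → 2.5 → 2 → 1.6 → 1.3 — 1 1/3 stops shorter (darker).
Net change so far: 2 2/3 stops darker. Offset with the aperture: f/9 → f/8 → f/7.1 → f/6.3 → f/5.6 → f/5 → f/4.5 → f/4 → f/3.5.

f/3.5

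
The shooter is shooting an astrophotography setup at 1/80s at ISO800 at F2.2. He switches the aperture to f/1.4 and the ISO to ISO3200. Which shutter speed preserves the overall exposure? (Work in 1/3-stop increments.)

Aperture: f/2.2 → f/2 → f/1.8 → f/1.6 → f/1.4 — 1 1/3 stops opened up (brighter).
ISO: 800 → 1000 → 1250 → 1600 → 2000 → 2500 → 3200 — 2 stops raised (brighter).
Net change so far: 3 1/3 stops brighter. Offset with the shutter speed: 1/80 → 1/100 → 1/125 → 1/160 → 1/200 → 1/250 → 1/320 → 1/400 → 1/500 → 1/640 → 1/800.

1/800s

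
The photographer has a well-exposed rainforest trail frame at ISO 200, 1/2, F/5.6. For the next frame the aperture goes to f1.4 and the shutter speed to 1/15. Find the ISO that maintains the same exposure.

Aperture: f/5.6 → f/4 → f/2.8 → f/2 → f/1.4 — 4 stops wider (brighter).
Shutter speed: 1/2 → 1/4 → 1/8 → 1/15 — 3 stops faster (darker).
Net change so far: 1 stop brighter. Offset with the ISO: 200 → 100.

ISO 100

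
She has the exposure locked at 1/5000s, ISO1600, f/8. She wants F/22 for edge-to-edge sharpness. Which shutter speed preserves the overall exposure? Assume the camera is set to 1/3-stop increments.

Aperture: f/8 → f/9 → f/10 → f/11 → f/13 → f/14 → f/16 → f/18 → f/20 → f/22 — 3 stops stopped down (darker).
Need 3 stops brighter from the shutter speed: 1/5000 → 1/4000 → 1/3200 → 1/2500 → 1/2000 → 1/1600 → 1/1250 → 1/1000 → 1/800 → 1/640.

1/640s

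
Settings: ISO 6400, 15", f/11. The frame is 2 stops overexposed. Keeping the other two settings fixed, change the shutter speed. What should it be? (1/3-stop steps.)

4 s

Overexposed by 2 stops → need 2 stops darker.
Shutter speed: 15 → 13 → 10 → 8 → 6 → 5 → 4.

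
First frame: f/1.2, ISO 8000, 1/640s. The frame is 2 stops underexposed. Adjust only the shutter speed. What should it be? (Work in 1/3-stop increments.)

Underexposed by 2 stops → need 2 stops brighter.
Shutter speed: 1/640 → 1/500 → 1/400 → 1/320 → 1/250 → 1/200 → 1/160.

1/160s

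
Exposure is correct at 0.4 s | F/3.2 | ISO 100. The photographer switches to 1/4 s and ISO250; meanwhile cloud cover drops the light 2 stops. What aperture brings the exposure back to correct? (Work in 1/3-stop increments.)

f/2

Scene light: 2 stops darker.
Shutter speed: 0.4 → 0.3 → 1/4 — 2/3 stop shorter (darker).
ISO: 100 → 125 → 160 → 200 → 250 — 1 1/3 stops raised (brighter).
Net so far: 1 1/3 stops darker. Aperture: f/3.2 → f/2.8 → f/2.5 → f/2.2 → f/2.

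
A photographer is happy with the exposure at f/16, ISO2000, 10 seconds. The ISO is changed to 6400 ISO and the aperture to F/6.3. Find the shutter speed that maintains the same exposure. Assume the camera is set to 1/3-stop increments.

0.5 s

ISO: 2000 → 2500 → 3200 → 4000 → 5000 → 6400 — 1 2/3 stops higher (brighter).
Aperture: f/16 → f/14 → f/13 → f/11 → f/10 → f/9 → f/8 → f/7.1 → f/6.3 — 2 2/3 stops wider (brighter).
Net change so far: 4 1/3 stops brighter. Offset with the shutter speed: 10 → 8 → 6 → 5 → 4 → 3.2 → 2.5 → 2 → 1.6 → 1.3 → 1 → 0.8 → 0.6 → 0.5.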